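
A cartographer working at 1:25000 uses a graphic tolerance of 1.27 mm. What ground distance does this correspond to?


ground = 1.27 mm * 25000 / 1000 = 31.75 m

31.75 m


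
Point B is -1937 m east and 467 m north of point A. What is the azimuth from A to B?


az = atan2(-1937, 467) = -76.4 deg
adjusted to 0-360: 283.6 degrees

283.6 degrees


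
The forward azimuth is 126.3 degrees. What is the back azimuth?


back azimuth = (126.3 + 180) mod 360 = 306.3 degrees

306.3 degrees


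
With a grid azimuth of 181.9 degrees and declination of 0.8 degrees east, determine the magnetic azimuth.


magnetic azimuth = grid azimuth - declination (east +ve)
mag_az = 181.9 - 0.8 = 181.1 degrees

181.1 degrees


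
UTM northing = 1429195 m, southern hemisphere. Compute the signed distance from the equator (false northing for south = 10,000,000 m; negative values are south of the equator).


For southern: actual = 1429195 - 10000000 = -8570805 m

-8570805 m


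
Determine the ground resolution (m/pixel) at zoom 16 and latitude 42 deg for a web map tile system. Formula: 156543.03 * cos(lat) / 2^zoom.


res = 156543.03 * cos(42) / 2^16 = 156543.03 * 0.74314483 / 65536 = 1.78 m/pixel

1.78 m/pixel


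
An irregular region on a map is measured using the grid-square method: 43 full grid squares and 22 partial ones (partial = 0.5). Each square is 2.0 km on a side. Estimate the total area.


effective squares = 43 + 22 * 0.5 = 54.0
area = 54.0 * 4.0 = 216.0 km^2

216.0 km^2


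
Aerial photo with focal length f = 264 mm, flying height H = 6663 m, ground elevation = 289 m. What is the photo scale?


scale = f / (H - h) = 264 mm / 6374 m = 264 / 6374000 = 1:24144

1:24144


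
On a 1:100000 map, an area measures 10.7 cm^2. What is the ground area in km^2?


ground_area = 10.7 * (100000/100)^2 = 10700000.0 m^2 = 10.7 km^2

10.7 km^2


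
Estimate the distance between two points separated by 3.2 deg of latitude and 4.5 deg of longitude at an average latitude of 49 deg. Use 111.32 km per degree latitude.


dlat_km = 3.2 * 111.32 = 356.224
dlon_km = 4.5 * 111.32 * cos(49) ≈ 328.646
dist = sqrt(356.224^2 + 328.646^2) ≈ 484.7 km

484.7 km


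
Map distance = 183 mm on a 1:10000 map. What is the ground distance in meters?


ground = 183 mm * 10000 / 1000 = 1830.0 m

1830.0 m


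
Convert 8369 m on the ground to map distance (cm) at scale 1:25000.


map_cm = 8369 * 100 / 25000 = 33.476 cm ≈ 33.48 cm

33.48 cm


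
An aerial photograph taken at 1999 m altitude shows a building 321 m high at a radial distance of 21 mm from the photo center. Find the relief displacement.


d = h * r / H = 321 * 21 / 1999 = 3.37 mm

3.37 mm


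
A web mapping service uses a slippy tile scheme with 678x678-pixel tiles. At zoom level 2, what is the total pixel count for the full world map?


tiles per axis = 2^2 = 4
total tiles = 4^2 = 16
pixels per axis = 4 * 678 = 2712
total pixels = 2712^2 = 7354944

7354944 pixels


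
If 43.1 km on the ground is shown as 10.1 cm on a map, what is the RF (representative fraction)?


ground = 43.1 km = 4310000 cm; RF denominator = ground / map = 4310000 / 10.1 ≈ 426733; RF = 1:426733

1:426733


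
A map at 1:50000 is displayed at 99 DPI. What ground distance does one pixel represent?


pixel_cm = 2.54 / 99 ≈ 0.025657 cm
ground = pixel_cm * 50000 / 100 = 2.54 * 50000 / (99 * 100) = 127000 / 9900 ≈ 12.83 m

12.83 m


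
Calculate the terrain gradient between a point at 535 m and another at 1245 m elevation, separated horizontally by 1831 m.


gradient = (1245 - 535) / 1831 = 710 / 1831 = 0.3878

0.3878


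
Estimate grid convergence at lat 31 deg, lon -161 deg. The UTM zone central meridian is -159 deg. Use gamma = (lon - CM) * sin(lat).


gamma = (-161 - -159) * sin(31) = -2 * 0.515038 = -1.03 degrees

-1.03 degrees


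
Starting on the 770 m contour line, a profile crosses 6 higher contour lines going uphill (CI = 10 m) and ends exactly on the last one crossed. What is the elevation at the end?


elevation = 770 + 6 * 10 = 830 m

830 m


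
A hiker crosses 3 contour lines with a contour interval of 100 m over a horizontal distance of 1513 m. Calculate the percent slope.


elevation change = 3 * 100 = 300 m
slope = 300 / 1513 * 100 = 19.8%

19.8%


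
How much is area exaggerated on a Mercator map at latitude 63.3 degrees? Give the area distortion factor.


area_distortion = 1/cos^2(63.3) = 4.953

4.953


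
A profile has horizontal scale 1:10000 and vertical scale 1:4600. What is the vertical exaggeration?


VE = horizontal_scale / vertical_scale = 10000 / 4600 ≈ 2.2

2.2x


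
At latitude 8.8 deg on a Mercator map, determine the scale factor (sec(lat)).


SF = 1 / cos(8.8) = 1 / 0.988228 = 1.012

1.012


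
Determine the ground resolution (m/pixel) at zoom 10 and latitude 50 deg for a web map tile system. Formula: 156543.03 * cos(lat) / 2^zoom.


res = 156543.03 * cos(50) / 2^10 = 156543.03 * 0.64278761 / 1024 = 98.27 m/pixel

98.27 m/pixel


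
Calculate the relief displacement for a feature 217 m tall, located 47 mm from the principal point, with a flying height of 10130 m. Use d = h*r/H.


d = h * r / H = 217 * 47 / 10130 = 1.01 mm

1.01 mm


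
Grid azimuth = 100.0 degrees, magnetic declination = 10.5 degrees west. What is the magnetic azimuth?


magnetic azimuth = grid azimuth - declination (east +ve)
mag_az = 100.0 - -10.5 = 110.5 degrees

110.5 degrees


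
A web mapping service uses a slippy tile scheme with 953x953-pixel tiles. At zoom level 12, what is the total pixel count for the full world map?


tiles per axis = 2^12 = 4096
total tiles = 4096^2 = 16777216
pixels per axis = 4096 * 953 = 3903488
total pixels = 3903488^2 = 15237218566144

15237218566144 pixels


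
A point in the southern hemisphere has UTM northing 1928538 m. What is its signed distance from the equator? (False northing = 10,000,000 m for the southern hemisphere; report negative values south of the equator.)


For southern: actual = 1928538 - 10000000 = -8071462 m

-8071462 m


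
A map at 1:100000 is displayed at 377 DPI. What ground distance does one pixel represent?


pixel_cm = 2.54 / 377 ≈ 0.006737 cm
ground = pixel_cm * 100000 / 100 = 2.54 * 100000 / (377 * 100) = 254000 / 37700 ≈ 6.74 m

6.74 m


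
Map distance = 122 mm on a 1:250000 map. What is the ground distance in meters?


ground = 122 mm * 250000 / 1000 = 30500.0 m

30500.0 m


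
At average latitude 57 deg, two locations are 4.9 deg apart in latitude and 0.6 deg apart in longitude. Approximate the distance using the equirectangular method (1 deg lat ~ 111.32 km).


dlat_km = 4.9 * 111.32 = 545.468
dlon_km = 0.6 * 111.32 * cos(57) ≈ 36.378
dist = sqrt(545.468^2 + 36.378^2) ≈ 546.7 km

546.7 km


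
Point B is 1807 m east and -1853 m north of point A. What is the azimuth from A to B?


az = atan2(1807, -1853) = 135.7 deg
adjusted to 0-360: 135.7 degrees

135.7 degrees


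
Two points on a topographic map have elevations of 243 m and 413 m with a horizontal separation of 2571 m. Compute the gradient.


gradient = (413 - 243) / 2571 = 170 / 2571 = 0.0661

0.0661


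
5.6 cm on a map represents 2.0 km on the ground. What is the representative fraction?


ground = 2.0 km = 200000 cm; RF denominator = ground / map = 200000 / 5.6 ≈ 35714; RF = 1:35714

1:35714


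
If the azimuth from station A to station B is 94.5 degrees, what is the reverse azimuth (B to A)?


back azimuth = (94.5 + 180) mod 360 = 274.5 degrees

274.5 degrees


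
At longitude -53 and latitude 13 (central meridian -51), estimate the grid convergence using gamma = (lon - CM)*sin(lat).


gamma = (-53 - -51) * sin(13) = -2 * 0.224951 = -0.45 degrees

-0.45 degrees


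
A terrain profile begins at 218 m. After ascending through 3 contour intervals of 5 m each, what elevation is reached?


elevation = 218 + 3 * 5 = 233 m

233 m


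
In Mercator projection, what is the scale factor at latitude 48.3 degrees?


SF = 1 / cos(48.3) = 1 / 0.66523 = 1.503

1.503


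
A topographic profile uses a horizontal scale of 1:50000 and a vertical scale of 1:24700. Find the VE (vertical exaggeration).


VE = horizontal_scale / vertical_scale = 50000 / 24700 ≈ 2.0

2.0x


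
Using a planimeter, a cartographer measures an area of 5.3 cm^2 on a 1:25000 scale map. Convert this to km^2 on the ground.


ground_area = 5.3 * (25000/100)^2 = 331250.0 m^2 = 0.33125 km^2 ≈ 0.331 km^2

0.331 km^2


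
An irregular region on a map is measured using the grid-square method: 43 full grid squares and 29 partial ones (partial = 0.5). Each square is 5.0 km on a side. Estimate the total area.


effective squares = 43 + 29 * 0.5 = 57.5
area = 57.5 * 25.0 = 1437.5 km^2

1437.5 km^2


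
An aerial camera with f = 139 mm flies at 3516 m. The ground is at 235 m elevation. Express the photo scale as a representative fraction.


scale = f / (H - h) = 139 mm / 3281 m = 139 / 3281000 = 1:23604

1:23604


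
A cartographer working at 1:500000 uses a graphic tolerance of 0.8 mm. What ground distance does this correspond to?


ground = 0.8 mm * 500000 / 1000 = 400.0 m

400.0 m


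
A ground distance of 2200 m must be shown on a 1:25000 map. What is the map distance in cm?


map_cm = 2200 * 100 / 25000 = 8.8 cm

8.8 cm


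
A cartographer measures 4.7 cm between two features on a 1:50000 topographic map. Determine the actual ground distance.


ground = 4.7 cm * 50000 / 100 = 2350.0 m = 2.35 km

2.35 km


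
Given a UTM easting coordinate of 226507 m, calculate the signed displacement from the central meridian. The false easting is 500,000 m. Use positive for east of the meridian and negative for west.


displacement = 226507 - 500000 = -273493 m

-273493 m


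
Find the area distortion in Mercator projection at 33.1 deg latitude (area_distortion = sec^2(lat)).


area_distortion = 1/cos^2(33.1) = 1.425

1.425


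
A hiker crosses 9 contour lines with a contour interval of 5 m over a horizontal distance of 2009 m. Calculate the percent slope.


elevation change = 9 * 5 = 45 m
slope = 45 / 2009 * 100 = 2.2%

2.2%


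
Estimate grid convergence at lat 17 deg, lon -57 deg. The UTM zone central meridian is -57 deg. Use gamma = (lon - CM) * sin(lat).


gamma = (-57 - -57) * sin(17) = 0 * 0.292372 = 0.0 degrees

0.0 degrees


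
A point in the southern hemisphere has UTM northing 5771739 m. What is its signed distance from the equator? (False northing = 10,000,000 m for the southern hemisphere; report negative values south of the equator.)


For southern: actual = 5771739 - 10000000 = -4228261 m

-4228261 m


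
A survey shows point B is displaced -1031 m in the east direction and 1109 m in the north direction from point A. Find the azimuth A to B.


az = atan2(-1031, 1109) = -42.9 deg
adjusted to 0-360: 317.1 degrees

317.1 degrees


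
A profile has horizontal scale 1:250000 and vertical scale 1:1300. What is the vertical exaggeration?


VE = horizontal_scale / vertical_scale = 250000 / 1300 ≈ 192.3

192.3x


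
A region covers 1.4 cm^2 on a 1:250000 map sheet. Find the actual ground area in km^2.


ground_area = 1.4 * (250000/100)^2 = 8750000.0 m^2 = 8.75 km^2

8.75 km^2


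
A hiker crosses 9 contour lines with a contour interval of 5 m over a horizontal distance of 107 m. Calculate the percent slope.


elevation change = 9 * 5 = 45 m
slope = 45 / 107 * 100 = 42.1%

42.1%


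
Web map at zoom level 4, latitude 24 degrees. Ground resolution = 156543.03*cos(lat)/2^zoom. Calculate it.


res = 156543.03 * cos(24) / 2^4 = 156543.03 * 0.91354546 / 16 = 8938.07 m/pixel

8938.07 m/pixel


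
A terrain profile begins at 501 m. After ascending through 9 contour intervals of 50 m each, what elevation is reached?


elevation = 501 + 9 * 50 = 951 m

951 m


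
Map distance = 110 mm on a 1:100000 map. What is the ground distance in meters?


ground = 110 mm * 100000 / 1000 = 11000.0 m

11000.0 m


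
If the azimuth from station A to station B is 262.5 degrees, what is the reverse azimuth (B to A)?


back azimuth = (262.5 + 180) mod 360 = 82.5 degrees

82.5 degrees


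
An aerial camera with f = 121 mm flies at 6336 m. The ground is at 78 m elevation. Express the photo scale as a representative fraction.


scale = f / (H - h) = 121 mm / 6258 m = 121 / 6258000 = 1:51719

1:51719


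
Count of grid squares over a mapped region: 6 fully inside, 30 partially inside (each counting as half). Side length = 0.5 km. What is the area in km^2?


effective squares = 6 + 30 * 0.5 = 21.0
area = 21.0 * 0.25 = 5.25 km^2

5.25 km^2


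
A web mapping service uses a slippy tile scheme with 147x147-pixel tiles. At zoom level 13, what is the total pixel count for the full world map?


tiles per axis = 2^13 = 8192
total tiles = 8192^2 = 67108864
pixels per axis = 8192 * 147 = 1204224
total pixels = 1204224^2 = 1450155442176

1450155442176 pixels


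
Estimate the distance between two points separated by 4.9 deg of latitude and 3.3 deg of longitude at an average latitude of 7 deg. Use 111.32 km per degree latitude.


dlat_km = 4.9 * 111.32 = 545.468
dlon_km = 3.3 * 111.32 * cos(7) ≈ 364.618
dist = sqrt(545.468^2 + 364.618^2) ≈ 656.1 km

656.1 km


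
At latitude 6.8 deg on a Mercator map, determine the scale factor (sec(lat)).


SF = 1 / cos(6.8) = 1 / 0.992966 = 1.007

1.007


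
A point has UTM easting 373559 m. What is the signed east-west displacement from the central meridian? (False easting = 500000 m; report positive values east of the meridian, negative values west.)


displacement = 373559 - 500000 = -126441 m

-126441 m


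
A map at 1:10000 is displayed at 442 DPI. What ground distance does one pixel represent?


pixel_cm = 2.54 / 442 ≈ 0.005747 cm
ground = pixel_cm * 10000 / 100 = 2.54 * 10000 / (442 * 100) = 25400 / 44200 ≈ 0.57 m

0.57 m


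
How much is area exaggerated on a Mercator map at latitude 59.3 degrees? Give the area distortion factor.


area_distortion = 1/cos^2(59.3) = 3.837

3.837


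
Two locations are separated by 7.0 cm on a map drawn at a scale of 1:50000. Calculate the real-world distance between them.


ground = 7.0 cm * 50000 / 100 = 3500.0 m = 3.5 km

3.5 km


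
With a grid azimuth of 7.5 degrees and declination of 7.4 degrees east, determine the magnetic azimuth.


magnetic azimuth = grid azimuth - declination (east +ve)
mag_az = 7.5 - 7.4 = 0.1 degrees

0.1 degrees


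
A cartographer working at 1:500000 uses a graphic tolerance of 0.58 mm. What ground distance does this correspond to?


ground = 0.58 mm * 500000 / 1000 = 290.0 m

290.0 m


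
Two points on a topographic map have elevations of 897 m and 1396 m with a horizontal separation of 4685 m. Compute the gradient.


gradient = (1396 - 897) / 4685 = 499 / 4685 = 0.1065

0.1065


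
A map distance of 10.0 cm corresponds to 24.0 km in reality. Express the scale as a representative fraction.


ground = 24.0 km = 2400000 cm; RF denominator = ground / map = 2400000 / 10.0 = 240000; RF = 1:240000

1:240000


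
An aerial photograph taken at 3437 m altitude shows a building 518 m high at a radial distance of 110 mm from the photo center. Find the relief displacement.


d = h * r / H = 518 * 110 / 3437 = 16.58 mm

16.58 mm


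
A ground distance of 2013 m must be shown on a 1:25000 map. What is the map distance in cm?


map_cm = 2013 * 100 / 25000 = 8.052 cm ≈ 8.05 cm

8.05 cm


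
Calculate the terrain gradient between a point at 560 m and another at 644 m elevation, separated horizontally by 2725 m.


gradient = (644 - 560) / 2725 = 84 / 2725 = 0.0308

0.0308


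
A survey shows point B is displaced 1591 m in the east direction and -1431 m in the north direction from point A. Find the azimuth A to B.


az = atan2(1591, -1431) = 132.0 deg
adjusted to 0-360: 132.0 degrees

132.0 degrees


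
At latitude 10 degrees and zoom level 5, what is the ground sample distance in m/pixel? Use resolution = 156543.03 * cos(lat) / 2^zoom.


res = 156543.03 * cos(10) / 2^5 = 156543.03 * 0.98480775 / 32 = 4817.65 m/pixel

4817.65 m/pixel


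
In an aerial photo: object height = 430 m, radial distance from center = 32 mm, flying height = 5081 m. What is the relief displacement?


d = h * r / H = 430 * 32 / 5081 = 2.71 mm

2.71 mm


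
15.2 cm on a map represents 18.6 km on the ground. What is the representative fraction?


ground = 18.6 km = 1860000 cm; RF denominator = ground / map = 1860000 / 15.2 ≈ 122368; RF = 1:122368

1:122368


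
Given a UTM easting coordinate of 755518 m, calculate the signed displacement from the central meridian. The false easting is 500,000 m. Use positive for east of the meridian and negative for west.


displacement = 755518 - 500000 = 255518 m

255518 m


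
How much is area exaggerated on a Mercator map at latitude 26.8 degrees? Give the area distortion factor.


area_distortion = 1/cos^2(26.8) = 1.255

1.255


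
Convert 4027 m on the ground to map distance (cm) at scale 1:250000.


map_cm = 4027 * 100 / 250000 = 1.6108 cm ≈ 1.61 cm

1.61 cm


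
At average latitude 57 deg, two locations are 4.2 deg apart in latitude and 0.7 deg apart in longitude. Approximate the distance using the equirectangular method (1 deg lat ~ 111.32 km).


dlat_km = 4.2 * 111.32 = 467.544
dlon_km = 0.7 * 111.32 * cos(57) ≈ 42.44
dist = sqrt(467.544^2 + 42.44^2) ≈ 469.5 km

469.5 km


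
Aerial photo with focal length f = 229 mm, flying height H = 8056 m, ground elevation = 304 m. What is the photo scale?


scale = f / (H - h) = 229 mm / 7752 m = 229 / 7752000 = 1:33852

1:33852


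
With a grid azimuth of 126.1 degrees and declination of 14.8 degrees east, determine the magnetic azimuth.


magnetic azimuth = grid azimuth - declination (east +ve)
mag_az = 126.1 - 14.8 = 111.3 degrees

111.3 degrees


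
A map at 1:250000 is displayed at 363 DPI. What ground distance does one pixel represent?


pixel_cm = 2.54 / 363 ≈ 0.006997 cm
ground = pixel_cm * 250000 / 100 = 2.54 * 250000 / (363 * 100) = 635000 / 36300 ≈ 17.49 m

17.49 m


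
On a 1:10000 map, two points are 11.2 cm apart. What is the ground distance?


ground = 11.2 cm * 10000 / 100 = 1120.0 m = 1.12 km

1.12 km


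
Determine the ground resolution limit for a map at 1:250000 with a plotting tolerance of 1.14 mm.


ground = 1.14 mm * 250000 / 1000 = 285.0 m

285.0 m


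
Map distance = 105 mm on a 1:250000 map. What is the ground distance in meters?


ground = 105 mm * 250000 / 1000 = 26250.0 m

26250.0 m


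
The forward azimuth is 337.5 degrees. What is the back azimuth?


back azimuth = (337.5 + 180) mod 360 = 157.5 degrees

157.5 degrees


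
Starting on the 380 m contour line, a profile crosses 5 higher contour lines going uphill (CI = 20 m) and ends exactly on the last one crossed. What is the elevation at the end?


elevation = 380 + 5 * 20 = 480 m

480 m


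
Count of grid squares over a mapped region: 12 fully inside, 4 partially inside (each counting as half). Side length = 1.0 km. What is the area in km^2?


effective squares = 12 + 4 * 0.5 = 14.0
area = 14.0 * 1.0 = 14.0 km^2

14.0 km^2


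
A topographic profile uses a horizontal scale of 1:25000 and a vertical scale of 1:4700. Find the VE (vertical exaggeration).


VE = horizontal_scale / vertical_scale = 25000 / 4700 ≈ 5.3

5.3x


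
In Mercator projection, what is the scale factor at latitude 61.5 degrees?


SF = 1 / cos(61.5) = 1 / 0.477159 = 2.096

2.096


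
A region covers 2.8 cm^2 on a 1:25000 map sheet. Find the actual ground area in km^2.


ground_area = 2.8 * (25000/100)^2 = 175000.0 m^2 = 0.175 km^2

0.175 km^2


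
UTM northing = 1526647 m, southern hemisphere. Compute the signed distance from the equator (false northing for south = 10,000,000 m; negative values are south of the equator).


For southern: actual = 1526647 - 10000000 = -8473353 m

-8473353 m


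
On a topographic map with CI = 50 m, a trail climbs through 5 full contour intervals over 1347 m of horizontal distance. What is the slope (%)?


elevation change = 5 * 50 = 250 m
slope = 250 / 1347 * 100 = 18.6%

18.6%


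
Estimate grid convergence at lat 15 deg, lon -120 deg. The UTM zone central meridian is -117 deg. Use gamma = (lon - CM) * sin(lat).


gamma = (-120 - -117) * sin(15) = -3 * 0.258819 = -0.776 degrees

-0.776 degrees


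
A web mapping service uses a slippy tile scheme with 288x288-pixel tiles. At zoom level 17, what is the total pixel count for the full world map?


tiles per axis = 2^17 = 131072
total tiles = 131072^2 = 17179869184
pixels per axis = 131072 * 288 = 37748736
total pixels = 37748736^2 = 1424967069597696

1424967069597696 pixels


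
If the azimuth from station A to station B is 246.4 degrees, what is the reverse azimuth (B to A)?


back azimuth = (246.4 + 180) mod 360 = 66.4 degrees

66.4 degrees


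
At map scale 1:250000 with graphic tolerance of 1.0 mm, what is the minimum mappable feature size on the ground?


ground = 1.0 mm * 250000 / 1000 = 250.0 m

250.0 m


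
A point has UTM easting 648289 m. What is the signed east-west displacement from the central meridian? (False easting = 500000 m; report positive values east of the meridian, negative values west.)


displacement = 648289 - 500000 = 148289 m

148289 m


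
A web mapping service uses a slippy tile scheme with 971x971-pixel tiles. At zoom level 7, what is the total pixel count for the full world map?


tiles per axis = 2^7 = 128
total tiles = 128^2 = 16384
pixels per axis = 128 * 971 = 124288
total pixels = 124288^2 = 15447506944

15447506944 pixels


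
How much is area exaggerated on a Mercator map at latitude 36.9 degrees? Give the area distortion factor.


area_distortion = 1/cos^2(36.9) = 1.564

1.564


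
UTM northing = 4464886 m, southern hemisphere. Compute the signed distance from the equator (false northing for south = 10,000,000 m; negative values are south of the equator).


For southern: actual = 4464886 - 10000000 = -5535114 m

-5535114 m


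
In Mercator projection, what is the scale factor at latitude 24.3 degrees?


SF = 1 / cos(24.3) = 1 / 0.911403 = 1.097

1.097


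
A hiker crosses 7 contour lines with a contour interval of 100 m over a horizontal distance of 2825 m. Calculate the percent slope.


elevation change = 7 * 100 = 700 m
slope = 700 / 2825 * 100 = 24.8%

24.8%


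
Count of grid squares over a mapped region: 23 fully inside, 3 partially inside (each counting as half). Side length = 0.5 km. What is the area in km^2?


effective squares = 23 + 3 * 0.5 = 24.5
area = 24.5 * 0.25 = 6.125 km^2

6.125 km^2


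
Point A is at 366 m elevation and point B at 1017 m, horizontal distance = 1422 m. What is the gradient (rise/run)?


gradient = (1017 - 366) / 1422 = 651 / 1422 = 0.4578

0.4578


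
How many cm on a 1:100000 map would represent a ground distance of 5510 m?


map_cm = 5510 * 100 / 100000 = 5.51 cm

5.51 cm


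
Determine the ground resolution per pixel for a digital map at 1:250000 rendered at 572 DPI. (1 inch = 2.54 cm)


pixel_cm = 2.54 / 572 ≈ 0.004441 cm
ground = pixel_cm * 250000 / 100 = 2.54 * 250000 / (572 * 100) = 635000 / 57200 ≈ 11.1 m

11.1 m


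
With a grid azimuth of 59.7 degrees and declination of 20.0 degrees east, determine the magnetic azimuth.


magnetic azimuth = grid azimuth - declination (east +ve)
mag_az = 59.7 - 20.0 = 39.7 degrees

39.7 degrees


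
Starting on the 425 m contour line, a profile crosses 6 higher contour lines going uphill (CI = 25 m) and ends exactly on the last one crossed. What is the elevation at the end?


elevation = 425 + 6 * 25 = 575 m

575 m


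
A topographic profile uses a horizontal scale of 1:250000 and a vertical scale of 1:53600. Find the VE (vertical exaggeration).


VE = horizontal_scale / vertical_scale = 250000 / 53600 ≈ 4.7

4.7x


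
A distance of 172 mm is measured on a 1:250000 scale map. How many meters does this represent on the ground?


ground = 172 mm * 250000 / 1000 = 43000.0 m

43000.0 m


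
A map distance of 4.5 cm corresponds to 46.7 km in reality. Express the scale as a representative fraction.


ground = 46.7 km = 4670000 cm; RF denominator = ground / map = 4670000 / 4.5 ≈ 1037778; RF = 1:1037778

1:1037778


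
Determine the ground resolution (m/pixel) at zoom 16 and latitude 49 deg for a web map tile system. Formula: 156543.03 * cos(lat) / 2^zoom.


res = 156543.03 * cos(49) / 2^16 = 156543.03 * 0.65605903 / 65536 = 1.57 m/pixel

1.57 m/pixel


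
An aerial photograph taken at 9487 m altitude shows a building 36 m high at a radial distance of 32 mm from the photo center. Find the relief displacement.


d = h * r / H = 36 * 32 / 9487 = 0.12 mm

0.12 mm


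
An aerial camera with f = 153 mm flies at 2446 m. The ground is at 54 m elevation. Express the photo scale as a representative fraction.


scale = f / (H - h) = 153 mm / 2392 m = 153 / 2392000 = 1:15634

1:15634


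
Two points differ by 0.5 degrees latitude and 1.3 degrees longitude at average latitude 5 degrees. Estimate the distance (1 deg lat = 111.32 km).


dlat_km = 0.5 * 111.32 = 55.66
dlon_km = 1.3 * 111.32 * cos(5) ≈ 144.165
dist = sqrt(55.66^2 + 144.165^2) ≈ 154.5 km

154.5 km


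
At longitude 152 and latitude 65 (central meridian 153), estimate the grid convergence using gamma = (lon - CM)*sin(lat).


gamma = (152 - 153) * sin(65) = -1 * 0.906308 = -0.906 degrees

-0.906 degrees


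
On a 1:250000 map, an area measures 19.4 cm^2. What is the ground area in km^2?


ground_area = 19.4 * (250000/100)^2 = 121250000.0 m^2 = 121.25 km^2

121.25 km^2


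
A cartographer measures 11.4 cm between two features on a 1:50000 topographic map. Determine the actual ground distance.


ground = 11.4 cm * 50000 / 100 = 5700.0 m = 5.7 km

5.7 km


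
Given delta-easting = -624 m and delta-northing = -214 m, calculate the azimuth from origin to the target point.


az = atan2(-624, -214) = -108.9 deg
adjusted to 0-360: 251.1 degrees

251.1 degrees


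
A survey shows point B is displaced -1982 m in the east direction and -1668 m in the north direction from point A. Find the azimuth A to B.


az = atan2(-1982, -1668) = -130.1 deg
adjusted to 0-360: 229.9 degrees

229.9 degrees


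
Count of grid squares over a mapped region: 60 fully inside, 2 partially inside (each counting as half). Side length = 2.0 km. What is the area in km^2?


effective squares = 60 + 2 * 0.5 = 61.0
area = 61.0 * 4.0 = 244.0 km^2

244.0 km^2


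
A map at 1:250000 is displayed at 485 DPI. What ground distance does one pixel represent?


pixel_cm = 2.54 / 485 ≈ 0.005237 cm
ground = pixel_cm * 250000 / 100 = 2.54 * 250000 / (485 * 100) = 635000 / 48500 ≈ 13.09 m

13.09 m


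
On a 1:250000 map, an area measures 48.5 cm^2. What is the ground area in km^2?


ground_area = 48.5 * (250000/100)^2 = 303125000.0 m^2 = 303.125 km^2

303.125 km^2


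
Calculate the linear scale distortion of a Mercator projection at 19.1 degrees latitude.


SF = 1 / cos(19.1) = 1 / 0.944949 = 1.058

1.058


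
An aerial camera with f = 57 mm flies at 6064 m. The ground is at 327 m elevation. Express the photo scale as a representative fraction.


scale = f / (H - h) = 57 mm / 5737 m = 57 / 5737000 = 1:100649

1:100649


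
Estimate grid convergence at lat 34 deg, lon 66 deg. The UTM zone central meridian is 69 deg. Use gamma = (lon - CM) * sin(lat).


gamma = (66 - 69) * sin(34) = -3 * 0.559193 = -1.678 degrees

-1.678 degrees


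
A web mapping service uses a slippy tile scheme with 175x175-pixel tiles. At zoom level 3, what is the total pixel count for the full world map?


tiles per axis = 2^3 = 8
total tiles = 8^2 = 64
pixels per axis = 8 * 175 = 1400
total pixels = 1400^2 = 1960000

1960000 pixels


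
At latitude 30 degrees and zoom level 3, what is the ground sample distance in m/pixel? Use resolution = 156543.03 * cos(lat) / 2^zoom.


res = 156543.03 * cos(30) / 2^3 = 156543.03 * 0.8660254 / 8 = 16946.28 m/pixel

16946.28 m/pixel


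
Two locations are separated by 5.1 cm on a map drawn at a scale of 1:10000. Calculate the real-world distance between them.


ground = 5.1 cm * 10000 / 100 = 510.0 m

510.0 m


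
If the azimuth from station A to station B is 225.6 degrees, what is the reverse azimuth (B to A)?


back azimuth = (225.6 + 180) mod 360 = 45.6 degrees

45.6 degrees


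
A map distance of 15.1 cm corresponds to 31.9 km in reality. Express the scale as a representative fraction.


ground = 31.9 km = 3190000 cm; RF denominator = ground / map = 3190000 / 15.1 ≈ 211258; RF = 1:211258

1:211258


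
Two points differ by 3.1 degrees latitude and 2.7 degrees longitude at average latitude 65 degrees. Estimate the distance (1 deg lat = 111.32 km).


dlat_km = 3.1 * 111.32 = 345.092
dlon_km = 2.7 * 111.32 * cos(65) ≈ 127.024
dist = sqrt(345.092^2 + 127.024^2) ≈ 367.7 km

367.7 km


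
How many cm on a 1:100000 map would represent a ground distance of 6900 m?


map_cm = 6900 * 100 / 100000 = 6.9 cm

6.9 cm


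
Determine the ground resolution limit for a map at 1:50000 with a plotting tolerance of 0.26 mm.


ground = 0.26 mm * 50000 / 1000 = 13.0 m

13.0 m


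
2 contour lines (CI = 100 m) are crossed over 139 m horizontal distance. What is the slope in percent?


elevation change = 2 * 100 = 200 m
slope = 200 / 139 * 100 = 143.9%

143.9%


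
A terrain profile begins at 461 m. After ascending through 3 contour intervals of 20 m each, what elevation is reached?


elevation = 461 + 3 * 20 = 521 m

521 m


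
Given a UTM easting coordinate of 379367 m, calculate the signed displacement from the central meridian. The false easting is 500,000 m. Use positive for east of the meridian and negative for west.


displacement = 379367 - 500000 = -120633 m

-120633 m


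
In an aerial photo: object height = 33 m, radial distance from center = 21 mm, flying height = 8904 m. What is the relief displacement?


d = h * r / H = 33 * 21 / 8904 = 0.08 mm

0.08 mm


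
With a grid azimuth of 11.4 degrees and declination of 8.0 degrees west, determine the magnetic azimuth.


magnetic azimuth = grid azimuth - declination (east +ve)
mag_az = 11.4 - -8.0 = 19.4 degrees

19.4 degrees


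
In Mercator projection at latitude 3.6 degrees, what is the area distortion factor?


area_distortion = 1/cos^2(3.6) = 1.004

1.004


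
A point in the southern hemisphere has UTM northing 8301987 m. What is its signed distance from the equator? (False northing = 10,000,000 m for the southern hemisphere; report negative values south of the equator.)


For southern: actual = 8301987 - 10000000 = -1698013 m

-1698013 m


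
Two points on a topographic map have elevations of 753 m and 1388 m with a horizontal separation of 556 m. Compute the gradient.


gradient = (1388 - 753) / 556 = 635 / 556 = 1.1421

1.1421


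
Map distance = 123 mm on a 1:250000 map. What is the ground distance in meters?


ground = 123 mm * 250000 / 1000 = 30750.0 m

30750.0 m


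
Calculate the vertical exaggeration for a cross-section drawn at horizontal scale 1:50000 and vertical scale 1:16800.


VE = horizontal_scale / vertical_scale = 50000 / 16800 ≈ 3.0

3.0x


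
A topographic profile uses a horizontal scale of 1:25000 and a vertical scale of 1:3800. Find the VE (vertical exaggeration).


VE = horizontal_scale / vertical_scale = 25000 / 3800 ≈ 6.6

6.6x


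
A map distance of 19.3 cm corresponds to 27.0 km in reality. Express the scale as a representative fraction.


ground = 27.0 km = 2700000 cm; RF denominator = ground / map = 2700000 / 19.3 ≈ 139896; RF = 1:139896

1:139896


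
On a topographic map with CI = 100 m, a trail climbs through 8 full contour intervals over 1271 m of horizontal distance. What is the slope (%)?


elevation change = 8 * 100 = 800 m
slope = 800 / 1271 * 100 = 62.9%

62.9%


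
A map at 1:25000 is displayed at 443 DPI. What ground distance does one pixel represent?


pixel_cm = 2.54 / 443 ≈ 0.005734 cm
ground = pixel_cm * 25000 / 100 = 2.54 * 25000 / (443 * 100) = 63500 / 44300 ≈ 1.43 m

1.43 m


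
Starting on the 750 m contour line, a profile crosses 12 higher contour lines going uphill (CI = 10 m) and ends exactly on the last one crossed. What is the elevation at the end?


elevation = 750 + 12 * 10 = 870 m

870 m


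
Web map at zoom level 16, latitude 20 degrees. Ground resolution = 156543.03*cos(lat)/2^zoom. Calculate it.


res = 156543.03 * cos(20) / 2^16 = 156543.03 * 0.93969262 / 65536 = 2.24 m/pixel

2.24 m/pixel


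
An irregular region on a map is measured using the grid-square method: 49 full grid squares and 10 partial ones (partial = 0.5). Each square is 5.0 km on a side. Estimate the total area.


effective squares = 49 + 10 * 0.5 = 54.0
area = 54.0 * 25.0 = 1350.0 km^2

1350.0 km^2


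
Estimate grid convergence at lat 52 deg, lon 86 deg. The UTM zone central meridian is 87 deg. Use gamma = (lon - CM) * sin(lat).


gamma = (86 - 87) * sin(52) = -1 * 0.788011 = -0.788 degrees

-0.788 degrees


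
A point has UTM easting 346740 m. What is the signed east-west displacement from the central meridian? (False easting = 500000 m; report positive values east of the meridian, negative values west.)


displacement = 346740 - 500000 = -153260 m

-153260 m


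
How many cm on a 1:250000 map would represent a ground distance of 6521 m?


map_cm = 6521 * 100 / 250000 = 2.6084 cm ≈ 2.61 cm

2.61 cm


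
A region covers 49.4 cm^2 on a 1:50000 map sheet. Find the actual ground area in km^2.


ground_area = 49.4 * (50000/100)^2 = 12350000.0 m^2 = 12.35 km^2

12.35 km^2


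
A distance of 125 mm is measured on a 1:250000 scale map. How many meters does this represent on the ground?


ground = 125 mm * 250000 / 1000 = 31250.0 m

31250.0 m


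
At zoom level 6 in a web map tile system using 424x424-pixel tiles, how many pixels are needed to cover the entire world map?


tiles per axis = 2^6 = 64
total tiles = 64^2 = 4096
pixels per axis = 64 * 424 = 27136
total pixels = 27136^2 = 736362496

736362496 pixels


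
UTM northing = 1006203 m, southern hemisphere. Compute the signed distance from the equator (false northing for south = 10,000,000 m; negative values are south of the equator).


For southern: actual = 1006203 - 10000000 = -8993797 m

-8993797 m


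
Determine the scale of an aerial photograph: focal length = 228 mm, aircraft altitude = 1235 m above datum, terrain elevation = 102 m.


scale = f / (H - h) = 228 mm / 1133 m = 228 / 1133000 = 1:4969

1:4969


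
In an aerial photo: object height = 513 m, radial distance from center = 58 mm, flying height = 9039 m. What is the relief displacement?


d = h * r / H = 513 * 58 / 9039 = 3.29 mm

3.29 mm


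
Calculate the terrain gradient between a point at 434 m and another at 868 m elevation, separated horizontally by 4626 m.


gradient = (868 - 434) / 4626 = 434 / 4626 = 0.0938

0.0938


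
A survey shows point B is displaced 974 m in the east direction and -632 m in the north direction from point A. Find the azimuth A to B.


az = atan2(974, -632) = 123.0 deg
adjusted to 0-360: 123.0 degrees

123.0 degrees


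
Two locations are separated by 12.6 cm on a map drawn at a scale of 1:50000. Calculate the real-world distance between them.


ground = 12.6 cm * 50000 / 100 = 6300.0 m = 6.3 km

6.3 km


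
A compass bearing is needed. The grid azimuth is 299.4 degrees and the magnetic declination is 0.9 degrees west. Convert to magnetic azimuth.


magnetic azimuth = grid azimuth - declination (east +ve)
mag_az = 299.4 - -0.9 = 300.3 degrees

300.3 degrees


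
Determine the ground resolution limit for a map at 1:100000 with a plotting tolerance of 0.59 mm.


ground = 0.59 mm * 100000 / 1000 = 59.0 m

59.0 m


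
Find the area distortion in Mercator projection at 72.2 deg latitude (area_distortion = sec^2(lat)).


area_distortion = 1/cos^2(72.2) = 10.701

10.701


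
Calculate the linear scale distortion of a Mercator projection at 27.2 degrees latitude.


SF = 1 / cos(27.2) = 1 / 0.889416 = 1.124

1.124


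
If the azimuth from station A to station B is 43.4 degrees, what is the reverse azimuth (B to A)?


back azimuth = (43.4 + 180) mod 360 = 223.4 degrees

223.4 degrees


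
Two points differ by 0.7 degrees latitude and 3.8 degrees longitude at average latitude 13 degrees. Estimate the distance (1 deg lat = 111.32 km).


dlat_km = 0.7 * 111.32 = 77.924
dlon_km = 3.8 * 111.32 * cos(13) ≈ 412.174
dist = sqrt(77.924^2 + 412.174^2) ≈ 419.5 km

419.5 km


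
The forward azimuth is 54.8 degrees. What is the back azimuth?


back azimuth = (54.8 + 180) mod 360 = 234.8 degrees

234.8 degrees


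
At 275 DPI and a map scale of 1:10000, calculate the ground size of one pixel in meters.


pixel_cm = 2.54 / 275 ≈ 0.009236 cm
ground = pixel_cm * 10000 / 100 = 2.54 * 10000 / (275 * 100) = 25400 / 27500 ≈ 0.92 m

0.92 m


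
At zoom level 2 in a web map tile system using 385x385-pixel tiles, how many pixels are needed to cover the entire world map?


tiles per axis = 2^2 = 4
total tiles = 4^2 = 16
pixels per axis = 4 * 385 = 1540
total pixels = 1540^2 = 2371600

2371600 pixels


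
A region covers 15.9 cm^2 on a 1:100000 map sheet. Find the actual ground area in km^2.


ground_area = 15.9 * (100000/100)^2 = 15900000.0 m^2 = 15.9 km^2

15.9 km^2


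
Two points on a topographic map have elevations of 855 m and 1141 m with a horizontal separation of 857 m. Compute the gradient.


gradient = (1141 - 855) / 857 = 286 / 857 = 0.3337

0.3337


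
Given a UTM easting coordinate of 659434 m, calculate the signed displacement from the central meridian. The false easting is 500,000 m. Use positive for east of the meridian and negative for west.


displacement = 659434 - 500000 = 159434 m

159434 m


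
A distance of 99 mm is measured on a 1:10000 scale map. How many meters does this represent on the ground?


ground = 99 mm * 10000 / 1000 = 990.0 m

990.0 m


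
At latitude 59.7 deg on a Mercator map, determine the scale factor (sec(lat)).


SF = 1 / cos(59.7) = 1 / 0.504528 = 1.982

1.982


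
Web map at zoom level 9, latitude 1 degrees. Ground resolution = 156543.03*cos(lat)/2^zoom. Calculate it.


res = 156543.03 * cos(1) / 2^9 = 156543.03 * 0.9998477 / 512 = 305.7 m/pixel

305.7 m/pixel


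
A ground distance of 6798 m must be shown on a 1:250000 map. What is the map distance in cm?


map_cm = 6798 * 100 / 250000 = 2.7192 cm ≈ 2.72 cm

2.72 cm


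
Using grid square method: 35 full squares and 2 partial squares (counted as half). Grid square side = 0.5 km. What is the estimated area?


effective squares = 35 + 2 * 0.5 = 36.0
area = 36.0 * 0.25 = 9.0 km^2

9.0 km^2


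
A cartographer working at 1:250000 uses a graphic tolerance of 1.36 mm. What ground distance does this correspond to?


ground = 1.36 mm * 250000 / 1000 = 340.0 m

340.0 m


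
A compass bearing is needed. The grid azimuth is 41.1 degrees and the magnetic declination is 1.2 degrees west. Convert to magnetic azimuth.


magnetic azimuth = grid azimuth - declination (east +ve)
mag_az = 41.1 - -1.2 = 42.3 degrees

42.3 degrees
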